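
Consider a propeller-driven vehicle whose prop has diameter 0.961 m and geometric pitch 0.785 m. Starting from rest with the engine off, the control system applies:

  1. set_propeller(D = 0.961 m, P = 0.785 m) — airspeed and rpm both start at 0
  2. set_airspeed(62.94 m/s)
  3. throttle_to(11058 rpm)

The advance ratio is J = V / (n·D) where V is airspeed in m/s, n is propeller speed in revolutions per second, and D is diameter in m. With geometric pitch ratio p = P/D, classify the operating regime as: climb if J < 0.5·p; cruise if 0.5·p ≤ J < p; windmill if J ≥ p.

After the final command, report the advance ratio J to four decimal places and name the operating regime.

set_propeller: D = 0.961 m, P = 0.785 m (p = P/D = 0.816857); state ← (V=0, rpm=0)
set_airspeed(62.94): V ← 62.94 m/s
throttle_to(11058): rpm ← 11058
final state: V = 62.94 m/s, rpm = 11058 → n = rpm/60 = 184.300000 rev/s
J = V / (n·D) = 62.94 / (184.300000 × 0.961) = 0.355368
regime bands: climb J<0.4084 | cruise [0.4084, 0.8169) | windmill J≥0.8169
J = 0.3554 → climb

J = 0.3554, regime = climb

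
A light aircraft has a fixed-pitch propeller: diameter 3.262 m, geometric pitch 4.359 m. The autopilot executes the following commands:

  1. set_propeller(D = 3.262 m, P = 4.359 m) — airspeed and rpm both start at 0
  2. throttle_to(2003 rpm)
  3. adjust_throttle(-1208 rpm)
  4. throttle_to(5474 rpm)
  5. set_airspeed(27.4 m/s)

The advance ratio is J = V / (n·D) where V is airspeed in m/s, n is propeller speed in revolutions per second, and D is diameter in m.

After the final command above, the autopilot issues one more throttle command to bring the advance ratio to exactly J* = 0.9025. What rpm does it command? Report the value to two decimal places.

rpm = 558.43

set_propeller: D = 3.262 m, P = 4.359 m (p = P/D = 1.336297); state ← (V=0, rpm=0)
throttle_to(2003): rpm ← 2003
adjust_throttle(-1208): rpm ← 2003 -1208 = 795
throttle_to(5474): rpm ← 5474
set_airspeed(27.4): V ← 27.4 m/s
final state: V = 27.4 m/s, rpm = 5474 → n = rpm/60 = 91.233333 rev/s
target J* = 0.9025; solve J* = V/(n·D) for n: n = V/(J*·D) = 27.4/(0.9025 × 3.262) = 9.307207 rev/s
rpm = 60·n = 558.432449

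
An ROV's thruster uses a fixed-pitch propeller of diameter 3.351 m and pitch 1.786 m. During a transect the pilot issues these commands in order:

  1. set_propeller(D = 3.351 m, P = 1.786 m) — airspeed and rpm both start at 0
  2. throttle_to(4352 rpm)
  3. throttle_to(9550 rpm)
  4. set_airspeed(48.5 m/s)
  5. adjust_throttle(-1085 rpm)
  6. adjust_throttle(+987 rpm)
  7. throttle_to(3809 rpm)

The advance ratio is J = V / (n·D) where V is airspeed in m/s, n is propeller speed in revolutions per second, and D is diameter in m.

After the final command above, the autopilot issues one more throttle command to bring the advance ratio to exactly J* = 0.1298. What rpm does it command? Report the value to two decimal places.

rpm = 6690.27

set_propeller: D = 3.351 m, P = 1.786 m (p = P/D = 0.532975); state ← (V=0, rpm=0)
throttle_to(4352): rpm ← 4352
throttle_to(9550): rpm ← 9550
set_airspeed(48.5): V ← 48.5 m/s
adjust_throttle(-1085): rpm ← 9550 -1085 = 8465
adjust_throttle(+987): rpm ← 8465 +987 = 9452
throttle_to(3809): rpm ← 3809
final state: V = 48.5 m/s, rpm = 3809 → n = rpm/60 = 63.483333 rev/s
target J* = 0.1298; solve J* = V/(n·D) for n: n = V/(J*·D) = 48.5/(0.1298 × 3.351) = 111.504557 rev/s
rpm = 60·n = 6690.273446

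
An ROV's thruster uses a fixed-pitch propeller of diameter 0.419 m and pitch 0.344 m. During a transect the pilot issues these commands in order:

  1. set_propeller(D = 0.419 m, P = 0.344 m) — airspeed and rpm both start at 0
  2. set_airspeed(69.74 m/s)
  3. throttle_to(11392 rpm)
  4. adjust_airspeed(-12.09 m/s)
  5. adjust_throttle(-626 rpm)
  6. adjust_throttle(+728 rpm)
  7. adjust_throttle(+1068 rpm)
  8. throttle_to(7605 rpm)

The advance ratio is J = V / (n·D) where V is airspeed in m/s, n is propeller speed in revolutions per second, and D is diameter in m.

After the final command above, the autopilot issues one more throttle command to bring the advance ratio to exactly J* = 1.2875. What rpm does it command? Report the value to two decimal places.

rpm = 6411.94

set_propeller: D = 0.419 m, P = 0.344 m (p = P/D = 0.821002); state ← (V=0, rpm=0)
set_airspeed(69.74): V ← 69.74 m/s
throttle_to(11392): rpm ← 11392
adjust_airspeed(-12.09): V ← 69.74 -12.09 = 57.65 m/s
adjust_throttle(-626): rpm ← 11392 -626 = 10766
adjust_throttle(+728): rpm ← 10766 +728 = 11494
adjust_throttle(+1068): rpm ← 11494 +1068 = 12562
throttle_to(7605): rpm ← 7605
final state: V = 57.65 m/s, rpm = 7605 → n = rpm/60 = 126.750000 rev/s
target J* = 1.2875; solve J* = V/(n·D) for n: n = V/(J*·D) = 57.65/(1.2875 × 0.419) = 106.865630 rev/s
rpm = 60·n = 6411.937808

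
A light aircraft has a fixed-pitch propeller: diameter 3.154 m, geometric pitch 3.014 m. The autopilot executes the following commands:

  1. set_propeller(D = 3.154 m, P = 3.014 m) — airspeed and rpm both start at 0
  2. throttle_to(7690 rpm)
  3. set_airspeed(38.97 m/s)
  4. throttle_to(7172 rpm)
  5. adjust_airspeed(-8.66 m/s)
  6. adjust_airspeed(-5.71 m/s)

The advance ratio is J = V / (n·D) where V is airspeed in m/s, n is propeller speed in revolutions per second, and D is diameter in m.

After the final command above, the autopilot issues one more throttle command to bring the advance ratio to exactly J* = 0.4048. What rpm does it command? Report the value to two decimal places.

rpm = 1156.07

set_propeller: D = 3.154 m, P = 3.014 m (p = P/D = 0.955612); state ← (V=0, rpm=0)
throttle_to(7690): rpm ← 7690
set_airspeed(38.97): V ← 38.97 m/s
throttle_to(7172): rpm ← 7172
adjust_airspeed(-8.66): V ← 38.97 -8.66 = 30.31 m/s
adjust_airspeed(-5.71): V ← 30.31 -5.71 = 24.6 m/s
final state: V = 24.6 m/s, rpm = 7172 → n = rpm/60 = 119.533333 rev/s
target J* = 0.4048; solve J* = V/(n·D) for n: n = V/(J*·D) = 24.6/(0.4048 × 3.154) = 19.267835 rev/s
rpm = 60·n = 1156.070089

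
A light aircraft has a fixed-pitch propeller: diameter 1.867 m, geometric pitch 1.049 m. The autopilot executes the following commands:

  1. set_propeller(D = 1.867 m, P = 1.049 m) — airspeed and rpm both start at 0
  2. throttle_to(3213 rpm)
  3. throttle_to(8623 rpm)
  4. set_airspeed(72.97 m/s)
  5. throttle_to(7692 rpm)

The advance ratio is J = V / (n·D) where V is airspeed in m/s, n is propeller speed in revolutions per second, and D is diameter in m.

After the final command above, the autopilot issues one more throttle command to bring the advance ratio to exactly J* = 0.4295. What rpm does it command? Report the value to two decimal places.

rpm = 5459.94

set_propeller: D = 1.867 m, P = 1.049 m (p = P/D = 0.561864); state ← (V=0, rpm=0)
throttle_to(3213): rpm ← 3213
throttle_to(8623): rpm ← 8623
set_airspeed(72.97): V ← 72.97 m/s
throttle_to(7692): rpm ← 7692
final state: V = 72.97 m/s, rpm = 7692 → n = rpm/60 = 128.200000 rev/s
target J* = 0.4295; solve J* = V/(n·D) for n: n = V/(J*·D) = 72.97/(0.4295 × 1.867) = 90.999050 rev/s
rpm = 60·n = 5459.943021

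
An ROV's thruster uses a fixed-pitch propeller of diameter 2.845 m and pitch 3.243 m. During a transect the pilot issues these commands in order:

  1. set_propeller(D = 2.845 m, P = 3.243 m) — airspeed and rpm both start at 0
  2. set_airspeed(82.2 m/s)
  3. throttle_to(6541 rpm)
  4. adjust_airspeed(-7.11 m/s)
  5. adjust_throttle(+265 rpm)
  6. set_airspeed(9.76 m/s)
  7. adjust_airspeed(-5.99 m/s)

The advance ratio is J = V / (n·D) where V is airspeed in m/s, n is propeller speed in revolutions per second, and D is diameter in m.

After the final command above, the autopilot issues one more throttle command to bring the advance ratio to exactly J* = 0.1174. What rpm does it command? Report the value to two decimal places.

set_propeller: D = 2.845 m, P = 3.243 m (p = P/D = 1.139895); state ← (V=0, rpm=0)
set_airspeed(82.2): V ← 82.2 m/s
throttle_to(6541): rpm ← 6541
adjust_airspeed(-7.11): V ← 82.2 -7.11 = 75.09 m/s
adjust_throttle(+265): rpm ← 6541 +265 = 6806
set_airspeed(9.76): V ← 9.76 m/s
adjust_airspeed(-5.99): V ← 9.76 -5.99 = 3.77 m/s
final state: V = 3.77 m/s, rpm = 6806 → n = rpm/60 = 113.433333 rev/s
target J* = 0.1174; solve J* = V/(n·D) for n: n = V/(J*·D) = 3.77/(0.1174 × 2.845) = 11.287324 rev/s
rpm = 60·n = 677.239426

rpm = 677.24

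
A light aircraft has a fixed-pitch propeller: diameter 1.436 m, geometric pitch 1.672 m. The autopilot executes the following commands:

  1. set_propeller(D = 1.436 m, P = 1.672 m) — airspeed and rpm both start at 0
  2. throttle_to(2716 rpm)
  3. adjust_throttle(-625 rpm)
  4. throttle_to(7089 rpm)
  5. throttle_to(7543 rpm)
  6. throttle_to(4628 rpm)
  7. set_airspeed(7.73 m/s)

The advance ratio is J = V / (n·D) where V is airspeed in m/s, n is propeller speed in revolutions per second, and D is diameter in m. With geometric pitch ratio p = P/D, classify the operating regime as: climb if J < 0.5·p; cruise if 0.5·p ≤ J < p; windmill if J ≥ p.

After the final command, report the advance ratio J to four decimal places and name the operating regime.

J = 0.0698, regime = climb

set_propeller: D = 1.436 m, P = 1.672 m (p = P/D = 1.164345); state ← (V=0, rpm=0)
throttle_to(2716): rpm ← 2716
adjust_throttle(-625): rpm ← 2716 -625 = 2091
throttle_to(7089): rpm ← 7089
throttle_to(7543): rpm ← 7543
throttle_to(4628): rpm ← 4628
set_airspeed(7.73): V ← 7.73 m/s
final state: V = 7.73 m/s, rpm = 4628 → n = rpm/60 = 77.133333 rev/s
J = V / (n·D) = 7.73 / (77.133333 × 1.436) = 0.069788
regime bands: climb J<0.5822 | cruise [0.5822, 1.1643) | windmill J≥1.1643
J = 0.0698 → climb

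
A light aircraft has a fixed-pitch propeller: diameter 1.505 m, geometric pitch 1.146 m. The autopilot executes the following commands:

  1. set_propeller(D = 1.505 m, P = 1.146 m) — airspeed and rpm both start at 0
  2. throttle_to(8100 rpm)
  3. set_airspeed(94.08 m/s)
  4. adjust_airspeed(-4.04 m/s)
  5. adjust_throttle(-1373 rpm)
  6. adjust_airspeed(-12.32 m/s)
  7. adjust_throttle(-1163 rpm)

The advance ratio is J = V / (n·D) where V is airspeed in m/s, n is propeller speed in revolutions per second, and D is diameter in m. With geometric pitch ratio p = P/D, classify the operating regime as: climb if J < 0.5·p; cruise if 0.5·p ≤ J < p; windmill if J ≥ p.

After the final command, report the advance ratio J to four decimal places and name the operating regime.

J = 0.5569, regime = cruise

set_propeller: D = 1.505 m, P = 1.146 m (p = P/D = 0.761462); state ← (V=0, rpm=0)
throttle_to(8100): rpm ← 8100
set_airspeed(94.08): V ← 94.08 m/s
adjust_airspeed(-4.04): V ← 94.08 -4.04 = 90.04 m/s
adjust_throttle(-1373): rpm ← 8100 -1373 = 6727
adjust_airspeed(-12.32): V ← 90.04 -12.32 = 77.72 m/s
adjust_throttle(-1163): rpm ← 6727 -1163 = 5564
final state: V = 77.72 m/s, rpm = 5564 → n = rpm/60 = 92.733333 rev/s
J = V / (n·D) = 77.72 / (92.733333 × 1.505) = 0.556878
regime bands: climb J<0.3807 | cruise [0.3807, 0.7615) | windmill J≥0.7615
J = 0.5569 → cruise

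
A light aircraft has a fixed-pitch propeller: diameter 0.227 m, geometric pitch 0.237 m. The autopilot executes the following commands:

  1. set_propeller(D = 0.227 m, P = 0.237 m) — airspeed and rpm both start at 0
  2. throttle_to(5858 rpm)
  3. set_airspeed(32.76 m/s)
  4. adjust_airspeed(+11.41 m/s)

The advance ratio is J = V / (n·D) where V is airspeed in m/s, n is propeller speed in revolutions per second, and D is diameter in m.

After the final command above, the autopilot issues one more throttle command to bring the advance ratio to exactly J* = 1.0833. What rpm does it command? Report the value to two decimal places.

set_propeller: D = 0.227 m, P = 0.237 m (p = P/D = 1.044053); state ← (V=0, rpm=0)
throttle_to(5858): rpm ← 5858
set_airspeed(32.76): V ← 32.76 m/s
adjust_airspeed(+11.41): V ← 32.76 +11.41 = 44.17 m/s
final state: V = 44.17 m/s, rpm = 5858 → n = rpm/60 = 97.633333 rev/s
target J* = 1.0833; solve J* = V/(n·D) for n: n = V/(J*·D) = 44.17/(1.0833 × 0.227) = 179.619217 rev/s
rpm = 60·n = 10777.153021

rpm = 10777.15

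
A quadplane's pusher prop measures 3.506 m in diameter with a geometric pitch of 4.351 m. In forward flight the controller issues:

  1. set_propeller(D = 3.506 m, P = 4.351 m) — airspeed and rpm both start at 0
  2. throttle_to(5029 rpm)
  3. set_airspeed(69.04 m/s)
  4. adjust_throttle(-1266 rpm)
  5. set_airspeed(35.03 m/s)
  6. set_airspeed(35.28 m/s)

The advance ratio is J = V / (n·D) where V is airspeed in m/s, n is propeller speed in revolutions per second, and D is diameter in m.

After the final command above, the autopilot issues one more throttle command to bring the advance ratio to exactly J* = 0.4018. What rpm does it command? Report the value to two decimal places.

rpm = 1502.65

set_propeller: D = 3.506 m, P = 4.351 m (p = P/D = 1.241015); state ← (V=0, rpm=0)
throttle_to(5029): rpm ← 5029
set_airspeed(69.04): V ← 69.04 m/s
adjust_throttle(-1266): rpm ← 5029 -1266 = 3763
set_airspeed(35.03): V ← 35.03 m/s
set_airspeed(35.28): V ← 35.28 m/s
final state: V = 35.28 m/s, rpm = 3763 → n = rpm/60 = 62.716667 rev/s
target J* = 0.4018; solve J* = V/(n·D) for n: n = V/(J*·D) = 35.28/(0.4018 × 3.506) = 25.044175 rev/s
rpm = 60·n = 1502.650509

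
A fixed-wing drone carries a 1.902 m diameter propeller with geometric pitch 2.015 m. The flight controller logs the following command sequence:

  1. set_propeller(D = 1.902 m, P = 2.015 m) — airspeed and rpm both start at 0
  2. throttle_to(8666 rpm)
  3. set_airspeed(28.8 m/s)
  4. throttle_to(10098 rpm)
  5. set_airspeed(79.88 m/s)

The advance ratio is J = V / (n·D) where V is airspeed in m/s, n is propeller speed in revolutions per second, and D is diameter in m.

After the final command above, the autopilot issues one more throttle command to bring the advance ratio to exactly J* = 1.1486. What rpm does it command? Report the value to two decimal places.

rpm = 2193.87

set_propeller: D = 1.902 m, P = 2.015 m (p = P/D = 1.059411); state ← (V=0, rpm=0)
throttle_to(8666): rpm ← 8666
set_airspeed(28.8): V ← 28.8 m/s
throttle_to(10098): rpm ← 10098
set_airspeed(79.88): V ← 79.88 m/s
final state: V = 79.88 m/s, rpm = 10098 → n = rpm/60 = 168.300000 rev/s
target J* = 1.1486; solve J* = V/(n·D) for n: n = V/(J*·D) = 79.88/(1.1486 × 1.902) = 36.564424 rev/s
rpm = 60·n = 2193.865416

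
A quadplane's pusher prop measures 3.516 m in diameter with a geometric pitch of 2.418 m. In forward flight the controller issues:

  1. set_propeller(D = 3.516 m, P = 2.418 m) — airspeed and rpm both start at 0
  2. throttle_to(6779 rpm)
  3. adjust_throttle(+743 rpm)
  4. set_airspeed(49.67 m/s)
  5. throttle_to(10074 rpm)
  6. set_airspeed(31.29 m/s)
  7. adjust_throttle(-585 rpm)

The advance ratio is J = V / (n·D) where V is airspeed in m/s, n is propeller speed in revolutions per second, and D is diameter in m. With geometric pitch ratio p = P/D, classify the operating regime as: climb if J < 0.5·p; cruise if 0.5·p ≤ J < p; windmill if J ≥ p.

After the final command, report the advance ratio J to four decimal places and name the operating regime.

J = 0.0563, regime = climb

set_propeller: D = 3.516 m, P = 2.418 m (p = P/D = 0.687713); state ← (V=0, rpm=0)
throttle_to(6779): rpm ← 6779
adjust_throttle(+743): rpm ← 6779 +743 = 7522
set_airspeed(49.67): V ← 49.67 m/s
throttle_to(10074): rpm ← 10074
set_airspeed(31.29): V ← 31.29 m/s
adjust_throttle(-585): rpm ← 10074 -585 = 9489
final state: V = 31.29 m/s, rpm = 9489 → n = rpm/60 = 158.150000 rev/s
J = V / (n·D) = 31.29 / (158.150000 × 3.516) = 0.056271
regime bands: climb J<0.3439 | cruise [0.3439, 0.6877) | windmill J≥0.6877
J = 0.0563 → climb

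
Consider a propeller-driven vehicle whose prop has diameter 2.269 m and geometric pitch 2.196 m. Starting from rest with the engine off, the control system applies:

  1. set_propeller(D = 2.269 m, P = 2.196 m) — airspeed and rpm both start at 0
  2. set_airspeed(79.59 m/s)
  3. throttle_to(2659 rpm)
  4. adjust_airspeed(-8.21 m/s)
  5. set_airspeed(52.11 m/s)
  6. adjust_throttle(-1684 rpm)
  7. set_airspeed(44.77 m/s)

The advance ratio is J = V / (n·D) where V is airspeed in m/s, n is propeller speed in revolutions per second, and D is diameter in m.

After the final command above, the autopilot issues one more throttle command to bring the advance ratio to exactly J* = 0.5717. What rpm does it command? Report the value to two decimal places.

rpm = 2070.79

set_propeller: D = 2.269 m, P = 2.196 m (p = P/D = 0.967827); state ← (V=0, rpm=0)
set_airspeed(79.59): V ← 79.59 m/s
throttle_to(2659): rpm ← 2659
adjust_airspeed(-8.21): V ← 79.59 -8.21 = 71.38 m/s
set_airspeed(52.11): V ← 52.11 m/s
adjust_throttle(-1684): rpm ← 2659 -1684 = 975
set_airspeed(44.77): V ← 44.77 m/s
final state: V = 44.77 m/s, rpm = 975 → n = rpm/60 = 16.250000 rev/s
target J* = 0.5717; solve J* = V/(n·D) for n: n = V/(J*·D) = 44.77/(0.5717 × 2.269) = 34.513135 rev/s
rpm = 60·n = 2070.788081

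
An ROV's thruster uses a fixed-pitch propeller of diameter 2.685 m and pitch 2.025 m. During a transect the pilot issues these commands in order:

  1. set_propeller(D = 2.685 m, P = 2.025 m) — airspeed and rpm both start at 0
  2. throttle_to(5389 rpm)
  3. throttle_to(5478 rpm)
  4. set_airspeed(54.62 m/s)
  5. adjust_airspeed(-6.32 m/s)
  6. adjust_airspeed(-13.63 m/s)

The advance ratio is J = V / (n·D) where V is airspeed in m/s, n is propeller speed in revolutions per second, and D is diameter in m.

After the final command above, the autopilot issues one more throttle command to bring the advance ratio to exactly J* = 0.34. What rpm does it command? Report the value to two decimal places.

set_propeller: D = 2.685 m, P = 2.025 m (p = P/D = 0.754190); state ← (V=0, rpm=0)
throttle_to(5389): rpm ← 5389
throttle_to(5478): rpm ← 5478
set_airspeed(54.62): V ← 54.62 m/s
adjust_airspeed(-6.32): V ← 54.62 -6.32 = 48.3 m/s
adjust_airspeed(-13.63): V ← 48.3 -13.63 = 34.67 m/s
final state: V = 34.67 m/s, rpm = 5478 → n = rpm/60 = 91.300000 rev/s
target J* = 0.34; solve J* = V/(n·D) for n: n = V/(J*·D) = 34.67/(0.34 × 2.685) = 37.977873 rev/s
rpm = 60·n = 2278.672363

rpm = 2278.67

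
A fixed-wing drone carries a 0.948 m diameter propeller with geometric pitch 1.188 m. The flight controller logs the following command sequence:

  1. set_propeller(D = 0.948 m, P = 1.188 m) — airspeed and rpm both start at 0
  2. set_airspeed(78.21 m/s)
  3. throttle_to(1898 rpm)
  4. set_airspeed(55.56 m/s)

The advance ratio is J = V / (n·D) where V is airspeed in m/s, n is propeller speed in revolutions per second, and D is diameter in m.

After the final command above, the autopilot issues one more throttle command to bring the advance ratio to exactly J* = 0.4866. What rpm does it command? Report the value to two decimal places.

set_propeller: D = 0.948 m, P = 1.188 m (p = P/D = 1.253165); state ← (V=0, rpm=0)
set_airspeed(78.21): V ← 78.21 m/s
throttle_to(1898): rpm ← 1898
set_airspeed(55.56): V ← 55.56 m/s
final state: V = 55.56 m/s, rpm = 1898 → n = rpm/60 = 31.633333 rev/s
target J* = 0.4866; solve J* = V/(n·D) for n: n = V/(J*·D) = 55.56/(0.4866 × 0.948) = 120.443064 rev/s
rpm = 60·n = 7226.583839

rpm = 7226.58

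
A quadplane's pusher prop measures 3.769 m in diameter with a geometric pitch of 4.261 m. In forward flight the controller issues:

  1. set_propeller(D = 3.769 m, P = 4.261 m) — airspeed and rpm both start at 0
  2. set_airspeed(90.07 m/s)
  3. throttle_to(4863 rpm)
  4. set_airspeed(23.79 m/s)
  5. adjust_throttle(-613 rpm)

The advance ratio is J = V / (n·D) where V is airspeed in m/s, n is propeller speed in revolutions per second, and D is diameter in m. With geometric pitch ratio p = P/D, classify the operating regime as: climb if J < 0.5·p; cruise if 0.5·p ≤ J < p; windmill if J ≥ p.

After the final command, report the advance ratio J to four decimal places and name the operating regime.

set_propeller: D = 3.769 m, P = 4.261 m (p = P/D = 1.130539); state ← (V=0, rpm=0)
set_airspeed(90.07): V ← 90.07 m/s
throttle_to(4863): rpm ← 4863
set_airspeed(23.79): V ← 23.79 m/s
adjust_throttle(-613): rpm ← 4863 -613 = 4250
final state: V = 23.79 m/s, rpm = 4250 → n = rpm/60 = 70.833333 rev/s
J = V / (n·D) = 23.79 / (70.833333 × 3.769) = 0.089111
regime bands: climb J<0.5653 | cruise [0.5653, 1.1305) | windmill J≥1.1305
J = 0.0891 → climb

J = 0.0891, regime = climb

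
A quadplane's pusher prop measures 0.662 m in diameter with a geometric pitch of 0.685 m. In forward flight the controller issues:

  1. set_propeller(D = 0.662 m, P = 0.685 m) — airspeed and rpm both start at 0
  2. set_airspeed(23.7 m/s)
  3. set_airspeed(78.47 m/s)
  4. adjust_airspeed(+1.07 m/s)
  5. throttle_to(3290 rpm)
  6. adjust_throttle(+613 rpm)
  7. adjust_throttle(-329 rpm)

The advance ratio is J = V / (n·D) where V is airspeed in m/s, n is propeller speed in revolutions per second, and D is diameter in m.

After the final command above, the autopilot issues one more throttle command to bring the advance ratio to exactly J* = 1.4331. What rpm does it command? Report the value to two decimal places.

rpm = 5030.40

set_propeller: D = 0.662 m, P = 0.685 m (p = P/D = 1.034743); state ← (V=0, rpm=0)
set_airspeed(23.7): V ← 23.7 m/s
set_airspeed(78.47): V ← 78.47 m/s
adjust_airspeed(+1.07): V ← 78.47 +1.07 = 79.54 m/s
throttle_to(3290): rpm ← 3290
adjust_throttle(+613): rpm ← 3290 +613 = 3903
adjust_throttle(-329): rpm ← 3903 -329 = 3574
final state: V = 79.54 m/s, rpm = 3574 → n = rpm/60 = 59.566667 rev/s
target J* = 1.4331; solve J* = V/(n·D) for n: n = V/(J*·D) = 79.54/(1.4331 × 0.662) = 83.839967 rev/s
rpm = 60·n = 5030.398049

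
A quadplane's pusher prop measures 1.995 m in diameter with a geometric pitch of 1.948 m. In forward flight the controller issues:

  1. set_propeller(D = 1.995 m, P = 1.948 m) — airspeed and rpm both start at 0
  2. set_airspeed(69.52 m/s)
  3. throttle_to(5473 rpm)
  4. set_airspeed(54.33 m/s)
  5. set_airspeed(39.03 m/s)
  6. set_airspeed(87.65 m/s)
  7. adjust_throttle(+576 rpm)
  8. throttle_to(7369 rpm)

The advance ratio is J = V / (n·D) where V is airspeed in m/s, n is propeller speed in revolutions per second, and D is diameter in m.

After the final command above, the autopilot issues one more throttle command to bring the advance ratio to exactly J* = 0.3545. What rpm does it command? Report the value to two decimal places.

rpm = 7436.08

set_propeller: D = 1.995 m, P = 1.948 m (p = P/D = 0.976441); state ← (V=0, rpm=0)
set_airspeed(69.52): V ← 69.52 m/s
throttle_to(5473): rpm ← 5473
set_airspeed(54.33): V ← 54.33 m/s
set_airspeed(39.03): V ← 39.03 m/s
set_airspeed(87.65): V ← 87.65 m/s
adjust_throttle(+576): rpm ← 5473 +576 = 6049
throttle_to(7369): rpm ← 7369
final state: V = 87.65 m/s, rpm = 7369 → n = rpm/60 = 122.816667 rev/s
target J* = 0.3545; solve J* = V/(n·D) for n: n = V/(J*·D) = 87.65/(0.3545 × 1.995) = 123.934660 rev/s
rpm = 60·n = 7436.079621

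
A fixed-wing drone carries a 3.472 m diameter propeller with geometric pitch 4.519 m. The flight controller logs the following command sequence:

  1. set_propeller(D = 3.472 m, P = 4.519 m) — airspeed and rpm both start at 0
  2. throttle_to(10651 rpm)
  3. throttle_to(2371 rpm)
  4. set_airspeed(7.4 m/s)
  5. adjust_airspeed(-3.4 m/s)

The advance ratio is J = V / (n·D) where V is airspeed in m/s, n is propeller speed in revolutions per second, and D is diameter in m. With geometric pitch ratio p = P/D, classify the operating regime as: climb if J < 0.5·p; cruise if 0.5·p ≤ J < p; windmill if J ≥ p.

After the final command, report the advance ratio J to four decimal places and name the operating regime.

set_propeller: D = 3.472 m, P = 4.519 m (p = P/D = 1.301555); state ← (V=0, rpm=0)
throttle_to(10651): rpm ← 10651
throttle_to(2371): rpm ← 2371
set_airspeed(7.4): V ← 7.4 m/s
adjust_airspeed(-3.4): V ← 7.4 -3.4 = 4 m/s
final state: V = 4 m/s, rpm = 2371 → n = rpm/60 = 39.516667 rev/s
J = V / (n·D) = 4 / (39.516667 × 3.472) = 0.029154
regime bands: climb J<0.6508 | cruise [0.6508, 1.3016) | windmill J≥1.3016
J = 0.0292 → climb

J = 0.0292, regime = climb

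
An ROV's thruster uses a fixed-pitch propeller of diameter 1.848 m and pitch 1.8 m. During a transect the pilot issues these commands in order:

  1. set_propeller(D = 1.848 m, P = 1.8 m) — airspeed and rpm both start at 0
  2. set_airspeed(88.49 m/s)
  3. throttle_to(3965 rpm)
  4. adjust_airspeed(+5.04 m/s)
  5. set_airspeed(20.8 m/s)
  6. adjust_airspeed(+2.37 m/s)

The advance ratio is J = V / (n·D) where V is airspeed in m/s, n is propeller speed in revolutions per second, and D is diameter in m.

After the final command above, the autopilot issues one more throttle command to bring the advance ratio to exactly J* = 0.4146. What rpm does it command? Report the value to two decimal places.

rpm = 1814.45

set_propeller: D = 1.848 m, P = 1.8 m (p = P/D = 0.974026); state ← (V=0, rpm=0)
set_airspeed(88.49): V ← 88.49 m/s
throttle_to(3965): rpm ← 3965
adjust_airspeed(+5.04): V ← 88.49 +5.04 = 93.53 m/s
set_airspeed(20.8): V ← 20.8 m/s
adjust_airspeed(+2.37): V ← 20.8 +2.37 = 23.17 m/s
final state: V = 23.17 m/s, rpm = 3965 → n = rpm/60 = 66.083333 rev/s
target J* = 0.4146; solve J* = V/(n·D) for n: n = V/(J*·D) = 23.17/(0.4146 × 1.848) = 30.240904 rev/s
rpm = 60·n = 1814.454238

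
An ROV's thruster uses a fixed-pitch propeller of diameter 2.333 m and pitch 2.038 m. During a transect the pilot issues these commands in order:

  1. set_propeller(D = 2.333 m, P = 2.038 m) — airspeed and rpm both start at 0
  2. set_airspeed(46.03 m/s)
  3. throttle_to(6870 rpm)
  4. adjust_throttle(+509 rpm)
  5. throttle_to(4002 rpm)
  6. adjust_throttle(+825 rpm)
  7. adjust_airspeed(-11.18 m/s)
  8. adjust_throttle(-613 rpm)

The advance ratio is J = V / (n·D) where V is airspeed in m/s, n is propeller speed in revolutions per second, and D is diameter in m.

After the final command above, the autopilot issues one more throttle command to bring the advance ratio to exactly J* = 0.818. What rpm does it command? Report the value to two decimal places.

rpm = 1095.69

set_propeller: D = 2.333 m, P = 2.038 m (p = P/D = 0.873553); state ← (V=0, rpm=0)
set_airspeed(46.03): V ← 46.03 m/s
throttle_to(6870): rpm ← 6870
adjust_throttle(+509): rpm ← 6870 +509 = 7379
throttle_to(4002): rpm ← 4002
adjust_throttle(+825): rpm ← 4002 +825 = 4827
adjust_airspeed(-11.18): V ← 46.03 -11.18 = 34.85 m/s
adjust_throttle(-613): rpm ← 4827 -613 = 4214
final state: V = 34.85 m/s, rpm = 4214 → n = rpm/60 = 70.233333 rev/s
target J* = 0.818; solve J* = V/(n·D) for n: n = V/(J*·D) = 34.85/(0.818 × 2.333) = 18.261428 rev/s
rpm = 60·n = 1095.685692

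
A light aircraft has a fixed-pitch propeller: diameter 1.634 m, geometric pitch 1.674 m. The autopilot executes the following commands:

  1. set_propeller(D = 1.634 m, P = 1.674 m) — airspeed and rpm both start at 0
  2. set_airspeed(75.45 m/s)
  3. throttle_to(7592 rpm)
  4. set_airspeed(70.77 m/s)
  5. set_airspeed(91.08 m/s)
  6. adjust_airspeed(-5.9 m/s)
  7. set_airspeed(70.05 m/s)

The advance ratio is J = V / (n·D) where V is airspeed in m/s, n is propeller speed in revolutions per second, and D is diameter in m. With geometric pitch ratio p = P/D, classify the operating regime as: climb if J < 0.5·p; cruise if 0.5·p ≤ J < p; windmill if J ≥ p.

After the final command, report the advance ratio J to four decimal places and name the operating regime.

set_propeller: D = 1.634 m, P = 1.674 m (p = P/D = 1.024480); state ← (V=0, rpm=0)
set_airspeed(75.45): V ← 75.45 m/s
throttle_to(7592): rpm ← 7592
set_airspeed(70.77): V ← 70.77 m/s
set_airspeed(91.08): V ← 91.08 m/s
adjust_airspeed(-5.9): V ← 91.08 -5.9 = 85.18 m/s
set_airspeed(70.05): V ← 70.05 m/s
final state: V = 70.05 m/s, rpm = 7592 → n = rpm/60 = 126.533333 rev/s
J = V / (n·D) = 70.05 / (126.533333 × 1.634) = 0.338806
regime bands: climb J<0.5122 | cruise [0.5122, 1.0245) | windmill J≥1.0245
J = 0.3388 → climb

J = 0.3388, regime = climb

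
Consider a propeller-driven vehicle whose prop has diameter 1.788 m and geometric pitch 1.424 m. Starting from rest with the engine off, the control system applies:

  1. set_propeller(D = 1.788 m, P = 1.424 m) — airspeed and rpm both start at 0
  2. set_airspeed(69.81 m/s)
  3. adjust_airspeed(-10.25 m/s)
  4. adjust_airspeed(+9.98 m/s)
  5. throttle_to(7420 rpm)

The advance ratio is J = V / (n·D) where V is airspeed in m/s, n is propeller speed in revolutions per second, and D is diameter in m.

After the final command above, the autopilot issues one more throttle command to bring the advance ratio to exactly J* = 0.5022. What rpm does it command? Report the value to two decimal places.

set_propeller: D = 1.788 m, P = 1.424 m (p = P/D = 0.796421); state ← (V=0, rpm=0)
set_airspeed(69.81): V ← 69.81 m/s
adjust_airspeed(-10.25): V ← 69.81 -10.25 = 59.56 m/s
adjust_airspeed(+9.98): V ← 59.56 +9.98 = 69.54 m/s
throttle_to(7420): rpm ← 7420
final state: V = 69.54 m/s, rpm = 7420 → n = rpm/60 = 123.666667 rev/s
target J* = 0.5022; solve J* = V/(n·D) for n: n = V/(J*·D) = 69.54/(0.5022 × 1.788) = 77.444479 rev/s
rpm = 60·n = 4646.668751

rpm = 4646.67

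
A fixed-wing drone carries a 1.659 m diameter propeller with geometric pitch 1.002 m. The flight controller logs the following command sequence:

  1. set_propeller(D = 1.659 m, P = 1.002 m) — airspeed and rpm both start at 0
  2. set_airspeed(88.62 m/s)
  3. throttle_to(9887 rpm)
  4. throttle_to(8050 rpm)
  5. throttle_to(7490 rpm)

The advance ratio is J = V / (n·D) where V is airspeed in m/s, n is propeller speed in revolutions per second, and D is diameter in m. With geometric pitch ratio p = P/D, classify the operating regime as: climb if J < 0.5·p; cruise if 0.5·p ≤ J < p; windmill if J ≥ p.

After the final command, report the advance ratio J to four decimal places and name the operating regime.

J = 0.4279, regime = cruise

set_propeller: D = 1.659 m, P = 1.002 m (p = P/D = 0.603978); state ← (V=0, rpm=0)
set_airspeed(88.62): V ← 88.62 m/s
throttle_to(9887): rpm ← 9887
throttle_to(8050): rpm ← 8050
throttle_to(7490): rpm ← 7490
final state: V = 88.62 m/s, rpm = 7490 → n = rpm/60 = 124.833333 rev/s
J = V / (n·D) = 88.62 / (124.833333 × 1.659) = 0.427912
regime bands: climb J<0.3020 | cruise [0.3020, 0.6040) | windmill J≥0.6040
J = 0.4279 → cruise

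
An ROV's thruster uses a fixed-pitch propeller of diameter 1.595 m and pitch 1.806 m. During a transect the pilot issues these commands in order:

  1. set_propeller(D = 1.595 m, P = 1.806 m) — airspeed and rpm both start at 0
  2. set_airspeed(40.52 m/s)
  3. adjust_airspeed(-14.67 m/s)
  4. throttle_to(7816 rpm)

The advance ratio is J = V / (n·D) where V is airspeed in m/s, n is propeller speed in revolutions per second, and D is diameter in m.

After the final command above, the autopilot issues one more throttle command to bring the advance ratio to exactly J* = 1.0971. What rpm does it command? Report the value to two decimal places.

rpm = 886.35

set_propeller: D = 1.595 m, P = 1.806 m (p = P/D = 1.132288); state ← (V=0, rpm=0)
set_airspeed(40.52): V ← 40.52 m/s
adjust_airspeed(-14.67): V ← 40.52 -14.67 = 25.85 m/s
throttle_to(7816): rpm ← 7816
final state: V = 25.85 m/s, rpm = 7816 → n = rpm/60 = 130.266667 rev/s
target J* = 1.0971; solve J* = V/(n·D) for n: n = V/(J*·D) = 25.85/(1.0971 × 1.595) = 14.772488 rev/s
rpm = 60·n = 886.349278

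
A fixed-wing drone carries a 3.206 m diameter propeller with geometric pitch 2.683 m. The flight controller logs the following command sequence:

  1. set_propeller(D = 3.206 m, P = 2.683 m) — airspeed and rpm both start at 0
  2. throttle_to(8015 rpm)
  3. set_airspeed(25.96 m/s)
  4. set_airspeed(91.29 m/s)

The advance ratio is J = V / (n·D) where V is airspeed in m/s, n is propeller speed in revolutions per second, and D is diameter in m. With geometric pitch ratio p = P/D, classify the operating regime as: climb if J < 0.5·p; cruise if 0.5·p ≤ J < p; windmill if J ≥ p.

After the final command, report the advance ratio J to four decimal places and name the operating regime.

set_propeller: D = 3.206 m, P = 2.683 m (p = P/D = 0.836868); state ← (V=0, rpm=0)
throttle_to(8015): rpm ← 8015
set_airspeed(25.96): V ← 25.96 m/s
set_airspeed(91.29): V ← 91.29 m/s
final state: V = 91.29 m/s, rpm = 8015 → n = rpm/60 = 133.583333 rev/s
J = V / (n·D) = 91.29 / (133.583333 × 3.206) = 0.213161
regime bands: climb J<0.4184 | cruise [0.4184, 0.8369) | windmill J≥0.8369
J = 0.2132 → climb

J = 0.2132, regime = climb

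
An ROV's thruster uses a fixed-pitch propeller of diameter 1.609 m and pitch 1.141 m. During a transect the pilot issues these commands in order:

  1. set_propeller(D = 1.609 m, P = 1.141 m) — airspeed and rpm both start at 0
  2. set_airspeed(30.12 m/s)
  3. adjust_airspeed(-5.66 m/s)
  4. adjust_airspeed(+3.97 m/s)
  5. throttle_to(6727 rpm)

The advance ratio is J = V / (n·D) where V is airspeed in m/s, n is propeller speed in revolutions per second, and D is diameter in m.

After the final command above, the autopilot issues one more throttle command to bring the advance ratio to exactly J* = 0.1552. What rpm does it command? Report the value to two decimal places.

set_propeller: D = 1.609 m, P = 1.141 m (p = P/D = 0.709136); state ← (V=0, rpm=0)
set_airspeed(30.12): V ← 30.12 m/s
adjust_airspeed(-5.66): V ← 30.12 -5.66 = 24.46 m/s
adjust_airspeed(+3.97): V ← 24.46 +3.97 = 28.43 m/s
throttle_to(6727): rpm ← 6727
final state: V = 28.43 m/s, rpm = 6727 → n = rpm/60 = 112.116667 rev/s
target J* = 0.1552; solve J* = V/(n·D) for n: n = V/(J*·D) = 28.43/(0.1552 × 1.609) = 113.848968 rev/s
rpm = 60·n = 6830.938087

rpm = 6830.94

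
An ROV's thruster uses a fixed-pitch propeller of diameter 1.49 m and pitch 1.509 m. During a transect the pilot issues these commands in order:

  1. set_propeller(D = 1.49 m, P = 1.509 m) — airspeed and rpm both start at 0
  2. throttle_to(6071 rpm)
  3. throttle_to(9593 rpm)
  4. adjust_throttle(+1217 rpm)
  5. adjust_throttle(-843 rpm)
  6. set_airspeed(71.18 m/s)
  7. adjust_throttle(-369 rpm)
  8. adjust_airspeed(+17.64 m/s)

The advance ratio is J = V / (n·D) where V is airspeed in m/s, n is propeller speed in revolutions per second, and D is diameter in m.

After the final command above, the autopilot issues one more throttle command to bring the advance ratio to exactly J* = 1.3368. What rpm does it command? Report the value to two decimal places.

set_propeller: D = 1.49 m, P = 1.509 m (p = P/D = 1.012752); state ← (V=0, rpm=0)
throttle_to(6071): rpm ← 6071
throttle_to(9593): rpm ← 9593
adjust_throttle(+1217): rpm ← 9593 +1217 = 10810
adjust_throttle(-843): rpm ← 10810 -843 = 9967
set_airspeed(71.18): V ← 71.18 m/s
adjust_throttle(-369): rpm ← 9967 -369 = 9598
adjust_airspeed(+17.64): V ← 71.18 +17.64 = 88.82 m/s
final state: V = 88.82 m/s, rpm = 9598 → n = rpm/60 = 159.966667 rev/s
target J* = 1.3368; solve J* = V/(n·D) for n: n = V/(J*·D) = 88.82/(1.3368 × 1.49) = 44.592114 rev/s
rpm = 60·n = 2675.526852

rpm = 2675.53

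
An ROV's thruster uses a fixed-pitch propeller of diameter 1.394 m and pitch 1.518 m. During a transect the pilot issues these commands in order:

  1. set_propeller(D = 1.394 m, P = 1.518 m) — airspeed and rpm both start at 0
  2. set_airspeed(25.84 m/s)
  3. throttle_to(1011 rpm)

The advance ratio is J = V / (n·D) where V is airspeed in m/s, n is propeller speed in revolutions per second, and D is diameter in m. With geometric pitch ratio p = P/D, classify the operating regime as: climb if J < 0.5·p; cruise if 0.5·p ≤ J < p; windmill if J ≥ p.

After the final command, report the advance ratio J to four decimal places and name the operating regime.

J = 1.1001, regime = windmill

set_propeller: D = 1.394 m, P = 1.518 m (p = P/D = 1.088953); state ← (V=0, rpm=0)
set_airspeed(25.84): V ← 25.84 m/s
throttle_to(1011): rpm ← 1011
final state: V = 25.84 m/s, rpm = 1011 → n = rpm/60 = 16.850000 rev/s
J = V / (n·D) = 25.84 / (16.850000 × 1.394) = 1.100094
regime bands: climb J<0.5445 | cruise [0.5445, 1.0890) | windmill J≥1.0890
J = 1.1001 → windmill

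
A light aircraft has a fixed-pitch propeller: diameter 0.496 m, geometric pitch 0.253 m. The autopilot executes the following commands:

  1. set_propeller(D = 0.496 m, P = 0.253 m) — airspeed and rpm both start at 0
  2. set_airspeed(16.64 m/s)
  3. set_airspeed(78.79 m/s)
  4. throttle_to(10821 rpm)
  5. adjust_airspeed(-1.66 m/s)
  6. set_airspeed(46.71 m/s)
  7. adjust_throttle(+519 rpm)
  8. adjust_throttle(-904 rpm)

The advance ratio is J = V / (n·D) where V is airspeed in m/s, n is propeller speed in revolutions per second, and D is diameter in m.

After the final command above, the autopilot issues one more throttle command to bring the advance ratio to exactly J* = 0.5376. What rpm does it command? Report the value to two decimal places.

rpm = 10510.42

set_propeller: D = 0.496 m, P = 0.253 m (p = P/D = 0.510081); state ← (V=0, rpm=0)
set_airspeed(16.64): V ← 16.64 m/s
set_airspeed(78.79): V ← 78.79 m/s
throttle_to(10821): rpm ← 10821
adjust_airspeed(-1.66): V ← 78.79 -1.66 = 77.13 m/s
set_airspeed(46.71): V ← 46.71 m/s
adjust_throttle(+519): rpm ← 10821 +519 = 11340
adjust_throttle(-904): rpm ← 11340 -904 = 10436
final state: V = 46.71 m/s, rpm = 10436 → n = rpm/60 = 173.933333 rev/s
target J* = 0.5376; solve J* = V/(n·D) for n: n = V/(J*·D) = 46.71/(0.5376 × 0.496) = 175.173711 rev/s
rpm = 60·n = 10510.422667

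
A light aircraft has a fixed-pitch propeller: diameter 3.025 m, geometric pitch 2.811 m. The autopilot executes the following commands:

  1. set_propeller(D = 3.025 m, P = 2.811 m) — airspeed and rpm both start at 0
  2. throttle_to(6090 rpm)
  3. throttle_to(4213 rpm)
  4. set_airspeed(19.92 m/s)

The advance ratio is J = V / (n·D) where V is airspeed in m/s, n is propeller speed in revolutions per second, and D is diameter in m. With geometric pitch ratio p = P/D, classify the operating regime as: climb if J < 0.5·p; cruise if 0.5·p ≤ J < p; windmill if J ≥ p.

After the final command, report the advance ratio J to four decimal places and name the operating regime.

set_propeller: D = 3.025 m, P = 2.811 m (p = P/D = 0.929256); state ← (V=0, rpm=0)
throttle_to(6090): rpm ← 6090
throttle_to(4213): rpm ← 4213
set_airspeed(19.92): V ← 19.92 m/s
final state: V = 19.92 m/s, rpm = 4213 → n = rpm/60 = 70.216667 rev/s
J = V / (n·D) = 19.92 / (70.216667 × 3.025) = 0.093783
regime bands: climb J<0.4646 | cruise [0.4646, 0.9293) | windmill J≥0.9293
J = 0.0938 → climb

J = 0.0938, regime = climb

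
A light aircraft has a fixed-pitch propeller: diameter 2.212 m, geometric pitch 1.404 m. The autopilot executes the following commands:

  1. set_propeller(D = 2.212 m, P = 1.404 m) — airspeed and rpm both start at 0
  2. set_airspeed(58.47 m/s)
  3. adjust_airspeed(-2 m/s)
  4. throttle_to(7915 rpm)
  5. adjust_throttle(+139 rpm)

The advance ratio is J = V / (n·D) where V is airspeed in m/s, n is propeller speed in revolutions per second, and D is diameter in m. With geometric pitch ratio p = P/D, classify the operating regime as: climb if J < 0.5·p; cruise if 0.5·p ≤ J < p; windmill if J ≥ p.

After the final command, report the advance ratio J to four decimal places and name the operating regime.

J = 0.1902, regime = climb

set_propeller: D = 2.212 m, P = 1.404 m (p = P/D = 0.634720); state ← (V=0, rpm=0)
set_airspeed(58.47): V ← 58.47 m/s
adjust_airspeed(-2): V ← 58.47 -2 = 56.47 m/s
throttle_to(7915): rpm ← 7915
adjust_throttle(+139): rpm ← 7915 +139 = 8054
final state: V = 56.47 m/s, rpm = 8054 → n = rpm/60 = 134.233333 rev/s
J = V / (n·D) = 56.47 / (134.233333 × 2.212) = 0.190183
regime bands: climb J<0.3174 | cruise [0.3174, 0.6347) | windmill J≥0.6347
J = 0.1902 → climb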